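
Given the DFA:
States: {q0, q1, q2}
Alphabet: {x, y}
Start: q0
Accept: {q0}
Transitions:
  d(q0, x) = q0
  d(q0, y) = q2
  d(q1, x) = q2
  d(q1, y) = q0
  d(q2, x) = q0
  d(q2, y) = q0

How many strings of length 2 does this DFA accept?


Enumerating all length-2 strings:
  "xx" -> q0 [accept]
  "xy" -> q2 [reject]
  "yx" -> q0 [accept]
  "yy" -> q0 [accept]

3 out of 4


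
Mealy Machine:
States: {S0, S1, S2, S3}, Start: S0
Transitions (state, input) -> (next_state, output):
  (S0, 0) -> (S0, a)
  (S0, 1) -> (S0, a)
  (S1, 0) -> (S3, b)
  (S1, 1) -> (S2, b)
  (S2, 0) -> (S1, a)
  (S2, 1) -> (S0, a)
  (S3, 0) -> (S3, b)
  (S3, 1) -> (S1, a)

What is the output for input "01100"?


Step-by-step:
  (S0, 0) -> (S0, a)
  (S0, 1) -> (S0, a)
  (S0, 1) -> (S0, a)
  (S0, 0) -> (S0, a)
  (S0, 0) -> (S0, a)

"aaaaa"


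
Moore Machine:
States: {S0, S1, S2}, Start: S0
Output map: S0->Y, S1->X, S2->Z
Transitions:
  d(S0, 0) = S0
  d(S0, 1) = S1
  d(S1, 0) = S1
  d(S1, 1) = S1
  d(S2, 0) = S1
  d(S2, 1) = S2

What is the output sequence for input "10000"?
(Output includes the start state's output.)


Start: S0 (output Y)
  --1--> S1 (output X)
  --0--> S1 (output X)
  --0--> S1 (output X)
  --0--> S1 (output X)
  --0--> S1 (output X)

"YXXXXX"


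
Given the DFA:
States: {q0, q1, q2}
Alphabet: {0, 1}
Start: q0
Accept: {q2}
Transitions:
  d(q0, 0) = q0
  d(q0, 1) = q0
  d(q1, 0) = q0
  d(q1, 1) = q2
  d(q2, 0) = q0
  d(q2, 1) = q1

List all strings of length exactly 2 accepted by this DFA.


All strings of length 2: 4 total
Accepted: 0

None


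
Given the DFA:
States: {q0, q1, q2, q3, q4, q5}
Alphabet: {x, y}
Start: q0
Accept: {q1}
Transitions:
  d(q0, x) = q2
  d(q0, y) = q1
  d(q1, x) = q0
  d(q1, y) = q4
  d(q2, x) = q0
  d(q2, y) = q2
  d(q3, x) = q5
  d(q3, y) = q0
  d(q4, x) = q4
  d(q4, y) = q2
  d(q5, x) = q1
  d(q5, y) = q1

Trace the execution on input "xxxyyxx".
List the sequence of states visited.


Input: xxxyyxx
d(q0, x) = q2
d(q2, x) = q0
d(q0, x) = q2
d(q2, y) = q2
d(q2, y) = q2
d(q2, x) = q0
d(q0, x) = q2


q0 -> q2 -> q0 -> q2 -> q2 -> q2 -> q0 -> q2


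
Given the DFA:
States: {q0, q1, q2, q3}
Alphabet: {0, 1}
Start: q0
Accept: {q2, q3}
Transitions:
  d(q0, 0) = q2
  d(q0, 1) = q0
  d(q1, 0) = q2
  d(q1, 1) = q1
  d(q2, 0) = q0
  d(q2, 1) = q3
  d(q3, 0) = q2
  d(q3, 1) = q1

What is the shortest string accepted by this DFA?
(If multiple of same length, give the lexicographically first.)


BFS by string length (lex-first path to each state shown):
  len 0: q0<-""
  len 1: q0<-"1", q2<-"0"
Found accept state at length 1.

"0"


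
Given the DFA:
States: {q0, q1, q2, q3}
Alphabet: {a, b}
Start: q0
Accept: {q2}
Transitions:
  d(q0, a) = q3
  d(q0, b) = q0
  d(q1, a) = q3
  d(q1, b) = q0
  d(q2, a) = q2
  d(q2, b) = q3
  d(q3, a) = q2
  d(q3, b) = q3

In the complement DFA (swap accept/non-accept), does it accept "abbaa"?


Trace: q0 -> q3 -> q3 -> q3 -> q2 -> q2
Final: q2
Original accept: {q2}
Complement: q2 is in original accept

No, complement rejects (original accepts)


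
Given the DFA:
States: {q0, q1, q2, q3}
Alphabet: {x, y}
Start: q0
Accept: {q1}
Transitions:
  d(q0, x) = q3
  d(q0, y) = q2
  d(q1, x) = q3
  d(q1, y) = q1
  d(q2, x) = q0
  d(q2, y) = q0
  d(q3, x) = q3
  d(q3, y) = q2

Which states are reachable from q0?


BFS from q0:
  layer 0: {q0}
  layer 1: {q2, q3}

{q0, q2, q3}


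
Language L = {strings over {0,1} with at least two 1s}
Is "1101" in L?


count('1') = 3

Yes, "1101" is in L


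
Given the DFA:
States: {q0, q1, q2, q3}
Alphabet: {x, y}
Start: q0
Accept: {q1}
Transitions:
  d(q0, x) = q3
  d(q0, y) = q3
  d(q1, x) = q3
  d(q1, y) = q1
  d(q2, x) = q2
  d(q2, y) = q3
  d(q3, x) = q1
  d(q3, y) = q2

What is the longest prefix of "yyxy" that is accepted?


Run the DFA, marking each prefix where the state is accepting:
  "" -> q0 [reject]
  "y" -> q3 [reject]
  "yy" -> q2 [reject]
  "yyx" -> q2 [reject]
  "yyxy" -> q3 [reject]

No prefix is accepted


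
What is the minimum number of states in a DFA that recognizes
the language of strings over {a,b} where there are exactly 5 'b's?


States: count = 0, 1, ..., 5 (that's 6 states), plus a dead state for count > 5.
Total: 6 + 1 = 7. Accept = count-5 state.

7


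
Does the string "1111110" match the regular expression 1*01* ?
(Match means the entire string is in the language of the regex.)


|string| = 7; first = '1'; last = '0'

Yes, "1111110" matches 1*01*


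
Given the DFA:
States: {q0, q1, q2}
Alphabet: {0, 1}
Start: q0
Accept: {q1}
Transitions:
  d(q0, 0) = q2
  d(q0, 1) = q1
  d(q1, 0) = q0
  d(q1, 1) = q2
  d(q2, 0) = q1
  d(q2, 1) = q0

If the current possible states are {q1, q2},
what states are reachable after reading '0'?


Apply transition on '0' from each current state:
  d(q1, 0) = q0
  d(q2, 0) = q1

{q0, q1}


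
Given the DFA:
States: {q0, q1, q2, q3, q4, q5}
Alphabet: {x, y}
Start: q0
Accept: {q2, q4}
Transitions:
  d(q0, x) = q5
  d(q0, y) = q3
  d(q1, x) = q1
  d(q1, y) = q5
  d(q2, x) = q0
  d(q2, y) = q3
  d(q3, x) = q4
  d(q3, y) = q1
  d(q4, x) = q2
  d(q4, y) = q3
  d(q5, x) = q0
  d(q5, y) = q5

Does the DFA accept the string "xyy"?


Trace: q0 -> q5 -> q5 -> q5
Final state: q5
Accept states: {q2, q4}

No, rejected (final state q5 is not an accept state)


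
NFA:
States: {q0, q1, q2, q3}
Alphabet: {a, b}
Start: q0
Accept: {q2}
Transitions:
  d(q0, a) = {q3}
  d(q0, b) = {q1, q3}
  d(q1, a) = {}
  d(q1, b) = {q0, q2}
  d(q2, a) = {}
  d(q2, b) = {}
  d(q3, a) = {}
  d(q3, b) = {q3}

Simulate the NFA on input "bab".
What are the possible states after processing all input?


Start: {q0}
  --b--> {q1, q3}
  --a--> {}
  --b--> {}

{} (empty set, no valid transitions)


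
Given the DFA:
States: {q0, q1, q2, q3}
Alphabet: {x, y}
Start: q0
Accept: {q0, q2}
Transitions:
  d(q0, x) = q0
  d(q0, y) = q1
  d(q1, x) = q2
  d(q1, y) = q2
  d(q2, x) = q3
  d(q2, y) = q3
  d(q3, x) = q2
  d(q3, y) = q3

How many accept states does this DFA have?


Accept states listed: {q0, q2}
Counting: q0(1) q2(2)

2


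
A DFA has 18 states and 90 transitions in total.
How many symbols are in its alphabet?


Each state has exactly one transition per symbol.
|alphabet| = transitions / states = 90 / 18 = 5

5


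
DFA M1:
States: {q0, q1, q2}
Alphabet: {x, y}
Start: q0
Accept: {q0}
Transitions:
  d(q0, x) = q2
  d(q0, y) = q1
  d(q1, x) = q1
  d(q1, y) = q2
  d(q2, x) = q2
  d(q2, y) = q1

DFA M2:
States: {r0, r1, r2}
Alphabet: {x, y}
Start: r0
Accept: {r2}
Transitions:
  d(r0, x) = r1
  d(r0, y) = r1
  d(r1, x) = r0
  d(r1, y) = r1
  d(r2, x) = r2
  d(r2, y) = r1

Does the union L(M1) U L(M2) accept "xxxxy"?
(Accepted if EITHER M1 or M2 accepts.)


M1: final=q1 accepted=False
M2: final=r1 accepted=False

No, union rejects (neither accepts)


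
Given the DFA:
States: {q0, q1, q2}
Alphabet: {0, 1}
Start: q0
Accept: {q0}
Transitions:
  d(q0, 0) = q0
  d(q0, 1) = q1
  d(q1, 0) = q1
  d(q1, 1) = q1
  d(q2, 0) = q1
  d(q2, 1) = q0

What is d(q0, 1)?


Looking up transition d(q0, 1)

q1


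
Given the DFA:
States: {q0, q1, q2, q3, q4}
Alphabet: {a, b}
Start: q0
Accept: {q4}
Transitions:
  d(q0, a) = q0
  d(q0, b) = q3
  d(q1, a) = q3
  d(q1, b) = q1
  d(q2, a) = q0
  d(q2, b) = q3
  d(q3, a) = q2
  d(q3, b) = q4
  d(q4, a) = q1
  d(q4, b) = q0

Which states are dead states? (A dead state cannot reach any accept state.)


Forward reachability from each state:
  q0 -> reaches accept state q4 (live)
  q1 -> reaches accept state q4 (live)
  q2 -> reaches accept state q4 (live)
  q3 -> reaches accept state q4 (live)
  q4 -> reaches accept state q4 (live)

None (all states can reach an accept state)


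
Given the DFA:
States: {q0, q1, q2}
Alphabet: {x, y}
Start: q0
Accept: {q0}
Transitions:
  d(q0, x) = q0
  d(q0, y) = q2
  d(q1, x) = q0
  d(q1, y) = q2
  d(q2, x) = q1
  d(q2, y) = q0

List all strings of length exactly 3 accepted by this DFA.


All strings of length 3: 8 total
Accepted: 4

"xxx", "xyy", "yxx", "yyx"


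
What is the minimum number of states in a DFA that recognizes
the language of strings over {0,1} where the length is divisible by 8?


States track (length) mod 8.
Need 8 states: one per remainder 0..7; accept = remainder 0.

8


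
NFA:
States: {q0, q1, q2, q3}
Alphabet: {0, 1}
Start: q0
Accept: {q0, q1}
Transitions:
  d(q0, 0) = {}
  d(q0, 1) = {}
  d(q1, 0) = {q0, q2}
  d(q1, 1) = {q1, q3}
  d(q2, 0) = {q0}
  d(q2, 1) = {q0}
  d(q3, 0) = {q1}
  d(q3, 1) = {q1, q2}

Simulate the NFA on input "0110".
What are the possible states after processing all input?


Start: {q0}
  --0--> {}
  --1--> {}
  --1--> {}
  --0--> {}

{} (empty set, no valid transitions)


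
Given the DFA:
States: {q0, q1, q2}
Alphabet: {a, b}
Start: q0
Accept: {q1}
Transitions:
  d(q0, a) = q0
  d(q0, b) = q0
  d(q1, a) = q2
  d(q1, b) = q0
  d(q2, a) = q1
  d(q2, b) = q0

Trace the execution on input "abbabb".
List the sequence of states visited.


Input: abbabb
d(q0, a) = q0
d(q0, b) = q0
d(q0, b) = q0
d(q0, a) = q0
d(q0, b) = q0
d(q0, b) = q0


q0 -> q0 -> q0 -> q0 -> q0 -> q0 -> q0


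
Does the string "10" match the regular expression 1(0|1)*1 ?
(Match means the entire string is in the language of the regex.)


|string| = 2; first = '1'; last = '0'

No, "10" does not match 1(0|1)*1


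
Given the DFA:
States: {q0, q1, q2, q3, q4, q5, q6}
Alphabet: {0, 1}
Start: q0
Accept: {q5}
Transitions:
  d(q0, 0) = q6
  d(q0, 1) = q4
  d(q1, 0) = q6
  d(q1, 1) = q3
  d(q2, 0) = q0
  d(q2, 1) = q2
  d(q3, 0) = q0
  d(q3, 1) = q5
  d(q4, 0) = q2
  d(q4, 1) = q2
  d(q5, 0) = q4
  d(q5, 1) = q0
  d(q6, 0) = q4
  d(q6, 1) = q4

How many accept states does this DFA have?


Accept states listed: {q5}
Counting: q5(1)

1


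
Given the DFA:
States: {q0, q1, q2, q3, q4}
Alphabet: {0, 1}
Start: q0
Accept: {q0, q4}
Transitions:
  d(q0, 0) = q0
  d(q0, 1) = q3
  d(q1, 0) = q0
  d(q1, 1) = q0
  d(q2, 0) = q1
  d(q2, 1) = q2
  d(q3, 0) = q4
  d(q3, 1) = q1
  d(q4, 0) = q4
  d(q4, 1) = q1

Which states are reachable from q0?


BFS from q0:
  layer 0: {q0}
  layer 1: {q3}
  layer 2: {q1, q4}

{q0, q1, q3, q4}


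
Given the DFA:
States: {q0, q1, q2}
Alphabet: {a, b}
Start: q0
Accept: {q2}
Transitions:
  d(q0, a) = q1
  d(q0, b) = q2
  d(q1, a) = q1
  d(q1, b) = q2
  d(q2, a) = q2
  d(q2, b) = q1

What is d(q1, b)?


Looking up transition d(q1, b)

q2


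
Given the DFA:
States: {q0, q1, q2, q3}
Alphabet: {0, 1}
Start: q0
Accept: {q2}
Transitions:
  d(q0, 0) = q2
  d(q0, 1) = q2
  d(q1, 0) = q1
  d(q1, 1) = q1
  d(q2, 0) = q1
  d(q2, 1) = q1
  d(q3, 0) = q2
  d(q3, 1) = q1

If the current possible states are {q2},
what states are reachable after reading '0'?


Apply transition on '0' from each current state:
  d(q2, 0) = q1

{q1}


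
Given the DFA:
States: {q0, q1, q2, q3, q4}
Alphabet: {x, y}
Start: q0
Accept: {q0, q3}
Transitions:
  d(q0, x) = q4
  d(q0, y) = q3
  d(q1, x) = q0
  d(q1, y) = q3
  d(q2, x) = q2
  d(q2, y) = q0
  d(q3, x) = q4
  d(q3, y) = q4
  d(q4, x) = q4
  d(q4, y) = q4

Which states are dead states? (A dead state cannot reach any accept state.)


Forward reachability from each state:
  q0 -> reaches accept state q0 (live)
  q1 -> reaches accept state q0 (live)
  q2 -> reaches accept state q0 (live)
  q3 -> reaches accept state q3 (live)
  q4 -> reaches {q4}, no accept state (dead)

{q4}


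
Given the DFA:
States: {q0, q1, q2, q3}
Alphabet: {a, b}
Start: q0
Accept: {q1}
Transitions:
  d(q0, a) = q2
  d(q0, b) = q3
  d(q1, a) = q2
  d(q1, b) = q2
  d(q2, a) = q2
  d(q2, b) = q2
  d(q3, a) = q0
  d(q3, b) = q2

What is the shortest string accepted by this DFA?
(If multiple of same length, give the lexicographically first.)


BFS by string length (lex-first path to each state shown):
  len 0: q0<-""
  len 1: q2<-"a", q3<-"b"
  len 2: q0<-"ba", q2<-"aa"
  len 3: q2<-"aaa", q3<-"bab"
  len 4: q0<-"baba", q2<-"aaaa"
  len 5: q2<-"aaaaa", q3<-"babab"
  len 6: q0<-"bababa", q2<-"aaaaaa"
  len 7: q2<-"aaaaaaa", q3<-"bababab"
  len 8: q0<-"babababa", q2<-"aaaaaaaa"

No string accepted (empty language)


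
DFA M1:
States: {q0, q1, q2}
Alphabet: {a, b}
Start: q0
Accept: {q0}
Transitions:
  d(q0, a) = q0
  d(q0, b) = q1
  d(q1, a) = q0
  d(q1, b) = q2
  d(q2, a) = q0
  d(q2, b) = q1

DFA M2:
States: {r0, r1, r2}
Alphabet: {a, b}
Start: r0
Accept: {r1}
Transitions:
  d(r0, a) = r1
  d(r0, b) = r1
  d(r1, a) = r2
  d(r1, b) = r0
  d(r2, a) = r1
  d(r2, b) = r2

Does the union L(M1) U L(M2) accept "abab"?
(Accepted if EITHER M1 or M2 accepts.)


M1: final=q1 accepted=False
M2: final=r0 accepted=False

No, union rejects (neither accepts)


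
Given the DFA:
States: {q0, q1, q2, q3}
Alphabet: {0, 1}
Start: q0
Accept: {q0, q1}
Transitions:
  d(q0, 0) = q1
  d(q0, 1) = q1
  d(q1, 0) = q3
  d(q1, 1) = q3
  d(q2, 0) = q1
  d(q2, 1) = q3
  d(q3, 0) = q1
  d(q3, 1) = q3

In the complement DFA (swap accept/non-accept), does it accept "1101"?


Trace: q0 -> q1 -> q3 -> q1 -> q3
Final: q3
Original accept: {q0, q1}
Complement: q3 is not in original accept

Yes, complement accepts (original rejects)


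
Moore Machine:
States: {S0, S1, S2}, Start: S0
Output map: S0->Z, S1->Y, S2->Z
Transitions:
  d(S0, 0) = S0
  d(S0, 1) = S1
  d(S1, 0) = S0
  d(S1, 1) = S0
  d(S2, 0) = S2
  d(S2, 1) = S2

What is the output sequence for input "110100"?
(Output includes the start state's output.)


Start: S0 (output Z)
  --1--> S1 (output Y)
  --1--> S0 (output Z)
  --0--> S0 (output Z)
  --1--> S1 (output Y)
  --0--> S0 (output Z)
  --0--> S0 (output Z)

"ZYZZYZZ"


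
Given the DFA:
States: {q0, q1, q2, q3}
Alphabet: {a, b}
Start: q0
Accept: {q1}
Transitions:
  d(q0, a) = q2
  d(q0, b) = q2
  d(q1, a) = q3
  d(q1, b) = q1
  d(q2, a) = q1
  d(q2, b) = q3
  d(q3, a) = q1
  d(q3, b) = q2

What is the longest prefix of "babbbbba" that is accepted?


Run the DFA, marking each prefix where the state is accepting:
  "" -> q0 [reject]
  "b" -> q2 [reject]
  "ba" -> q1 [accept]
  "bab" -> q1 [accept]
  "babb" -> q1 [accept]
  "babbb" -> q1 [accept]
  "babbbb" -> q1 [accept]
  "babbbbb" -> q1 [accept]
  "babbbbba" -> q3 [reject]

"babbbbb"


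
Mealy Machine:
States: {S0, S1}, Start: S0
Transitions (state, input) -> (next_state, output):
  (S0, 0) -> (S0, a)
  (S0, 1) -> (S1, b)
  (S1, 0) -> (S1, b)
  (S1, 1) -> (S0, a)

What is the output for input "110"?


Step-by-step:
  (S0, 1) -> (S1, b)
  (S1, 1) -> (S0, a)
  (S0, 0) -> (S0, a)

"baa"


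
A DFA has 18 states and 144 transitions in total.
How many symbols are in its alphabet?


Each state has exactly one transition per symbol.
|alphabet| = transitions / states = 144 / 18 = 8

8


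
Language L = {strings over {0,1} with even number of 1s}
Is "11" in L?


count('1') = 2; 2 mod 2 = 0

Yes, "11" is in L


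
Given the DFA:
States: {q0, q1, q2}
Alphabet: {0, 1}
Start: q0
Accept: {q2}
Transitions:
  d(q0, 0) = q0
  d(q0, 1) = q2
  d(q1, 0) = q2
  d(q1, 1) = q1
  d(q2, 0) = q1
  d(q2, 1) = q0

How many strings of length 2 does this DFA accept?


Enumerating all length-2 strings:
  "00" -> q0 [reject]
  "01" -> q2 [accept]
  "10" -> q1 [reject]
  "11" -> q0 [reject]

1 out of 4


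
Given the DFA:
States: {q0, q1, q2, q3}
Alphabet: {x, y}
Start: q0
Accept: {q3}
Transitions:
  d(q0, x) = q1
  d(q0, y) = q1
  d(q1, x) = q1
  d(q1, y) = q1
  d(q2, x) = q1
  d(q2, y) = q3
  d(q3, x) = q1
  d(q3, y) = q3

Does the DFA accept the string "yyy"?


Trace: q0 -> q1 -> q1 -> q1
Final state: q1
Accept states: {q3}

No, rejected (final state q1 is not an accept state)


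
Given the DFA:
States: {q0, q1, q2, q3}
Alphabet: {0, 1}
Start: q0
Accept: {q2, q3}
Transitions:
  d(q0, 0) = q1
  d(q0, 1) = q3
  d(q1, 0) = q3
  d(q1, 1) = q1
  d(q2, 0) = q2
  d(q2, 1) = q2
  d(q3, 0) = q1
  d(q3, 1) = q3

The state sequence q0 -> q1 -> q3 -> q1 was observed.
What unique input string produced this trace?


Trace back each transition to find the symbol:
  q0 --[0]--> q1
  q1 --[0]--> q3
  q3 --[0]--> q1

"000"


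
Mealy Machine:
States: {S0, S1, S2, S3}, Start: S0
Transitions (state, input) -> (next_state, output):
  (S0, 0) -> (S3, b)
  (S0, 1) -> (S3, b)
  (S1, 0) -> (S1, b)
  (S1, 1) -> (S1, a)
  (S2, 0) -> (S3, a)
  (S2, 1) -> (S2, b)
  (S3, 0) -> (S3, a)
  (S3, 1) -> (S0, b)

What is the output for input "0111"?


Step-by-step:
  (S0, 0) -> (S3, b)
  (S3, 1) -> (S0, b)
  (S0, 1) -> (S3, b)
  (S3, 1) -> (S0, b)

"bbbb"


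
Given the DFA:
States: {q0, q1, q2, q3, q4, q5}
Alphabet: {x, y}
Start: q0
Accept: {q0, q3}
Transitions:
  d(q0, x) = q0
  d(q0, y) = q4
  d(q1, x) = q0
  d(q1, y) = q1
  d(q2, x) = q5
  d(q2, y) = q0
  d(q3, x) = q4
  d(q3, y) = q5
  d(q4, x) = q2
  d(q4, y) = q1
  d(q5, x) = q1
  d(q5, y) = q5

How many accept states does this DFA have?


Accept states listed: {q0, q3}
Counting: q0(1) q3(2)

2


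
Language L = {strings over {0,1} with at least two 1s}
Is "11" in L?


count('1') = 2

Yes, "11" is in L


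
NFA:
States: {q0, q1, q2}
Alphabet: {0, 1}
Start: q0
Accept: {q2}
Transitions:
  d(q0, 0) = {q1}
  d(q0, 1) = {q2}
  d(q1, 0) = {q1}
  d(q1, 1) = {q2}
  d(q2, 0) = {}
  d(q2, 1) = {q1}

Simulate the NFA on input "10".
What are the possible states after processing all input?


Start: {q0}
  --1--> {q2}
  --0--> {}

{} (empty set, no valid transitions)


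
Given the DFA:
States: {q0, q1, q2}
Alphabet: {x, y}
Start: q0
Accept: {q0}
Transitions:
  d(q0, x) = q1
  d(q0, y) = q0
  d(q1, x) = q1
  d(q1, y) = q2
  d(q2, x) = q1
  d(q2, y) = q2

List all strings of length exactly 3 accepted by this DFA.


All strings of length 3: 8 total
Accepted: 1

"yyy"


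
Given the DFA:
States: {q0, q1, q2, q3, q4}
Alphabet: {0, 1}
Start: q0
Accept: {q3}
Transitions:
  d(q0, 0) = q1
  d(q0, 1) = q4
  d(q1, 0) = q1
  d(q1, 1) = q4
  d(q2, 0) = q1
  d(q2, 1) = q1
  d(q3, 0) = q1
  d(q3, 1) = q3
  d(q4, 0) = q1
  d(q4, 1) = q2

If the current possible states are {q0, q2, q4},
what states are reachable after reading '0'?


Apply transition on '0' from each current state:
  d(q0, 0) = q1
  d(q2, 0) = q1
  d(q4, 0) = q1

{q1}


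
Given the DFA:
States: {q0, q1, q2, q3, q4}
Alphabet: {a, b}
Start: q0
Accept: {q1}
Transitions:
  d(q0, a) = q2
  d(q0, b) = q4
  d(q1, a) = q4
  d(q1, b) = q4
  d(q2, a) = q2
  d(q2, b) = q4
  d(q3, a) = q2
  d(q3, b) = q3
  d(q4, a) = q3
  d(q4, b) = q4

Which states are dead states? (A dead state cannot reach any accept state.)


Forward reachability from each state:
  q0 -> reaches {q0, q2, q3, q4}, no accept state (dead)
  q1 -> reaches accept state q1 (live)
  q2 -> reaches {q2, q3, q4}, no accept state (dead)
  q3 -> reaches {q2, q3, q4}, no accept state (dead)
  q4 -> reaches {q2, q3, q4}, no accept state (dead)

{q0, q2, q3, q4}


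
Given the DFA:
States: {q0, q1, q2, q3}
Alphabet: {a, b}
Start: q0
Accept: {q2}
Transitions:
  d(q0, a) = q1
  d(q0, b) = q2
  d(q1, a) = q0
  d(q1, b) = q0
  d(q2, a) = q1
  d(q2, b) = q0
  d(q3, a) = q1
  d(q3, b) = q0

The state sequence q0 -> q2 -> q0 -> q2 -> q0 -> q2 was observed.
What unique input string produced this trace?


Trace back each transition to find the symbol:
  q0 --[b]--> q2
  q2 --[b]--> q0
  q0 --[b]--> q2
  q2 --[b]--> q0
  q0 --[b]--> q2

"bbbbb"


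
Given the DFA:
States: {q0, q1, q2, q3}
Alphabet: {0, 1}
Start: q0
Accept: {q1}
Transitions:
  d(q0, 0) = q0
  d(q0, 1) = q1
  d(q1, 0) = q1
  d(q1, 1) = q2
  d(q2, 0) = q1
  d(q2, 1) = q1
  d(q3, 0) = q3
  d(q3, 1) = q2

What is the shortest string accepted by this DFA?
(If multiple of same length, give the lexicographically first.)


BFS by string length (lex-first path to each state shown):
  len 0: q0<-""
  len 1: q0<-"0", q1<-"1"
Found accept state at length 1.

"1"


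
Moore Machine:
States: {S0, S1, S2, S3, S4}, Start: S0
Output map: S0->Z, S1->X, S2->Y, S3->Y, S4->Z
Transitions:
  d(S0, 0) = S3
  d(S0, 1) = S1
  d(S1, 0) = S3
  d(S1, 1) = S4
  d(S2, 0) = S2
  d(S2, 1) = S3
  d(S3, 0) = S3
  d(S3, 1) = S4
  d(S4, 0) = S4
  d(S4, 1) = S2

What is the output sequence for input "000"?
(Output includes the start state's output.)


Start: S0 (output Z)
  --0--> S3 (output Y)
  --0--> S3 (output Y)
  --0--> S3 (output Y)

"ZYYY"


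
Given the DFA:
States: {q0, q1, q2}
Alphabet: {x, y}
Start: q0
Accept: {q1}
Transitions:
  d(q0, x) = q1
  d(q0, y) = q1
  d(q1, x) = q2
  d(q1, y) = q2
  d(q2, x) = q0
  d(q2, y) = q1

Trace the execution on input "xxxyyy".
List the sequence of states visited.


Input: xxxyyy
d(q0, x) = q1
d(q1, x) = q2
d(q2, x) = q0
d(q0, y) = q1
d(q1, y) = q2
d(q2, y) = q1


q0 -> q1 -> q2 -> q0 -> q1 -> q2 -> q1


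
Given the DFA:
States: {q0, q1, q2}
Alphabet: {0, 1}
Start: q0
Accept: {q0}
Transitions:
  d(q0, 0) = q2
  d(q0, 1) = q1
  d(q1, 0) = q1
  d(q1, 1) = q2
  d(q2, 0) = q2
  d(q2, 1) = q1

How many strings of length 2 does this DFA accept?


Enumerating all length-2 strings:
  "00" -> q2 [reject]
  "01" -> q1 [reject]
  "10" -> q1 [reject]
  "11" -> q2 [reject]

0 out of 4


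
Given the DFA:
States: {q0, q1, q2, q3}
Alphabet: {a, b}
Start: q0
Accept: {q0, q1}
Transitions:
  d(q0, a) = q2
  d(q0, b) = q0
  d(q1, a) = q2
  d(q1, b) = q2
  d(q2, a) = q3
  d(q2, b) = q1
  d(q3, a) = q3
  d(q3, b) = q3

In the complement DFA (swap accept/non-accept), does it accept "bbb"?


Trace: q0 -> q0 -> q0 -> q0
Final: q0
Original accept: {q0, q1}
Complement: q0 is in original accept

No, complement rejects (original accepts)


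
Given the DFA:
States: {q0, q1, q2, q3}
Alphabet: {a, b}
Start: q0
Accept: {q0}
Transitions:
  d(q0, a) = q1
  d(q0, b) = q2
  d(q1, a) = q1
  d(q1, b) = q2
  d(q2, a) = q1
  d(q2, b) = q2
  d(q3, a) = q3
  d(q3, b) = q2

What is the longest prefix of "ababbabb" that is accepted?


Run the DFA, marking each prefix where the state is accepting:
  "" -> q0 [accept]
  "a" -> q1 [reject]
  "ab" -> q2 [reject]
  "aba" -> q1 [reject]
  "abab" -> q2 [reject]
  "ababb" -> q2 [reject]
  "ababba" -> q1 [reject]
  "ababbab" -> q2 [reject]
  "ababbabb" -> q2 [reject]

""


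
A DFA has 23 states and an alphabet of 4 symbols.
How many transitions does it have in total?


Each state has exactly one transition per symbol.
23 * 4 = 92

92


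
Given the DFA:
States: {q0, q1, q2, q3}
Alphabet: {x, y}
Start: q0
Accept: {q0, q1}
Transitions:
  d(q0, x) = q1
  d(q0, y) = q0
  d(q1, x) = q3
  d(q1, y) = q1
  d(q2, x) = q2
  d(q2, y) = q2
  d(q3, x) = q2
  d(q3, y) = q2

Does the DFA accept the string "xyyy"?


Trace: q0 -> q1 -> q1 -> q1 -> q1
Final state: q1
Accept states: {q0, q1}

Yes, accepted (final state q1 is an accept state)


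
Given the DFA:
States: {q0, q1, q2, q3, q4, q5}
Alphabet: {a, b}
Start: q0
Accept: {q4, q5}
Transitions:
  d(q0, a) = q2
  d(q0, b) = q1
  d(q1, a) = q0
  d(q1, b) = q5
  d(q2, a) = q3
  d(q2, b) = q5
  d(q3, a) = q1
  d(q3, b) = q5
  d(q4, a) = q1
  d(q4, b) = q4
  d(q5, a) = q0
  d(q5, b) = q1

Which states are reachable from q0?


BFS from q0:
  layer 0: {q0}
  layer 1: {q1, q2}
  layer 2: {q3, q5}

{q0, q1, q2, q3, q5}


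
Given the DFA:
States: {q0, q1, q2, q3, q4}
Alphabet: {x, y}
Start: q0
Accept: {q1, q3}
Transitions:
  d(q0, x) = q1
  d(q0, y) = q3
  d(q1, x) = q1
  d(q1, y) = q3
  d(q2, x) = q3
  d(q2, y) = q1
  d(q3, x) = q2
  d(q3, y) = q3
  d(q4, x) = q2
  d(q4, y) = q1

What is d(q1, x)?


Looking up transition d(q1, x)

q1


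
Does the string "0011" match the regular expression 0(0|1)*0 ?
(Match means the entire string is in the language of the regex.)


|string| = 4; first = '0'; last = '1'

No, "0011" does not match 0(0|1)*0


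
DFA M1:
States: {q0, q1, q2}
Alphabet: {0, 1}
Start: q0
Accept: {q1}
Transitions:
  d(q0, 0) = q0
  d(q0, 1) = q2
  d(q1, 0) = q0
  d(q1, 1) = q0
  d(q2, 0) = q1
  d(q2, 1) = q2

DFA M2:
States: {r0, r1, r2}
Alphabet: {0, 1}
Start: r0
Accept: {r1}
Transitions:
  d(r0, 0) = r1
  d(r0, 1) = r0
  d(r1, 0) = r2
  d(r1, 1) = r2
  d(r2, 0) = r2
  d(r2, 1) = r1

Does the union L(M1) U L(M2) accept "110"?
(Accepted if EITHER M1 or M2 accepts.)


M1: final=q1 accepted=True
M2: final=r1 accepted=True

Yes, union accepts


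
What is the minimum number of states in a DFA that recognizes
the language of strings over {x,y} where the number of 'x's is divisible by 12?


States track (count of 'x') mod 12.
Need 12 states: one per remainder 0..11; accept = remainder 0.

12


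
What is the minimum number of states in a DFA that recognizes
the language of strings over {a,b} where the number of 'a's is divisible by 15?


States track (count of 'a') mod 15.
Need 15 states: one per remainder 0..14; accept = remainder 0.

15


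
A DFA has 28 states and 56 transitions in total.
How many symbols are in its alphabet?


Each state has exactly one transition per symbol.
|alphabet| = transitions / states = 56 / 28 = 2

2


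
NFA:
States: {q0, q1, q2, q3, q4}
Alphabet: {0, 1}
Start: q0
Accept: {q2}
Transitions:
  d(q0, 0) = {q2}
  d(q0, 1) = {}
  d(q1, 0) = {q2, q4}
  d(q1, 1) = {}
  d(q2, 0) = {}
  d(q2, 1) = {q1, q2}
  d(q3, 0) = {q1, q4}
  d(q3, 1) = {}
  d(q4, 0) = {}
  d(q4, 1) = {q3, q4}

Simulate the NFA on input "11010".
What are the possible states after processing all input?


Start: {q0}
  --1--> {}
  --1--> {}
  --0--> {}
  --1--> {}
  --0--> {}

{} (empty set, no valid transitions)


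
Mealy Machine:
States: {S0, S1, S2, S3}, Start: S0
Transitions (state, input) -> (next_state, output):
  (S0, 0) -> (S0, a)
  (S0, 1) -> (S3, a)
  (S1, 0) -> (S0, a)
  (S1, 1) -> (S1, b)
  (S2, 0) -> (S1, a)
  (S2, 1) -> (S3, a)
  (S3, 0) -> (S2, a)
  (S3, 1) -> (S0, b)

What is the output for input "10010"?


Step-by-step:
  (S0, 1) -> (S3, a)
  (S3, 0) -> (S2, a)
  (S2, 0) -> (S1, a)
  (S1, 1) -> (S1, b)
  (S1, 0) -> (S0, a)

"aaaba"


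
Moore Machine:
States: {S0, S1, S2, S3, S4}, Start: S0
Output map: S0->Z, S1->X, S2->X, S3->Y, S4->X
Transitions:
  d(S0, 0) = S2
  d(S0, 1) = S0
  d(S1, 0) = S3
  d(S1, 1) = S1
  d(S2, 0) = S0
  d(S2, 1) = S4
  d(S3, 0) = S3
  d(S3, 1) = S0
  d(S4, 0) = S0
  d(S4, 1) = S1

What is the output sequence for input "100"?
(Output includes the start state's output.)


Start: S0 (output Z)
  --1--> S0 (output Z)
  --0--> S2 (output X)
  --0--> S0 (output Z)

"ZZXZ"


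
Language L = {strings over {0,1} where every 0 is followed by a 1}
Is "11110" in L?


'00' present: False; ends with '0': True

No, "11110" is not in L


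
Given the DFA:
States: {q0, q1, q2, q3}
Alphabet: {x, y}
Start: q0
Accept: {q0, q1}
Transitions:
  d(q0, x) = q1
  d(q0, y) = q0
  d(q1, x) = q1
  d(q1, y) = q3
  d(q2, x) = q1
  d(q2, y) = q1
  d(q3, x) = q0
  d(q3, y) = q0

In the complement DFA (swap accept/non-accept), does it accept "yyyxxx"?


Trace: q0 -> q0 -> q0 -> q0 -> q1 -> q1 -> q1
Final: q1
Original accept: {q0, q1}
Complement: q1 is in original accept

No, complement rejects (original accepts)


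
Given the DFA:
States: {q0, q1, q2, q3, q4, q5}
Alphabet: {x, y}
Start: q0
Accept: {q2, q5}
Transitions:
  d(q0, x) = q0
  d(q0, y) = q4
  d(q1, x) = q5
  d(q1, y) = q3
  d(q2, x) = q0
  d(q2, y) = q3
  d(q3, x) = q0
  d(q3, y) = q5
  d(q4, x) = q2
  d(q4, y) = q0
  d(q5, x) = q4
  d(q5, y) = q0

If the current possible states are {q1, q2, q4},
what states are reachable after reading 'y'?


Apply transition on 'y' from each current state:
  d(q1, y) = q3
  d(q2, y) = q3
  d(q4, y) = q0

{q0, q3}


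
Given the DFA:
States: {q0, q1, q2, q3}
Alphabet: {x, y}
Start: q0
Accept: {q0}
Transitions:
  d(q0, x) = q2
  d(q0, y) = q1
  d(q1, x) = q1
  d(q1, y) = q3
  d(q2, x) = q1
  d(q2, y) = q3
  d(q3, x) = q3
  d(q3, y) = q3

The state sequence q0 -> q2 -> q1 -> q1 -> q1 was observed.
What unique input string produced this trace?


Trace back each transition to find the symbol:
  q0 --[x]--> q2
  q2 --[x]--> q1
  q1 --[x]--> q1
  q1 --[x]--> q1

"xxxx"


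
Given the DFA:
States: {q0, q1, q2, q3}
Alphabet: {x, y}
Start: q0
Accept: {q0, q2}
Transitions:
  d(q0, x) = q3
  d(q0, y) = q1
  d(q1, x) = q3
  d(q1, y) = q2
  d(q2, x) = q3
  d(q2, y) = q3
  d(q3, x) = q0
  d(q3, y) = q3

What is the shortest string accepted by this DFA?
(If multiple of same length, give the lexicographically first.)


BFS by string length (lex-first path to each state shown):
  len 0: q0<-""
Found accept state at length 0.

"" (empty string)


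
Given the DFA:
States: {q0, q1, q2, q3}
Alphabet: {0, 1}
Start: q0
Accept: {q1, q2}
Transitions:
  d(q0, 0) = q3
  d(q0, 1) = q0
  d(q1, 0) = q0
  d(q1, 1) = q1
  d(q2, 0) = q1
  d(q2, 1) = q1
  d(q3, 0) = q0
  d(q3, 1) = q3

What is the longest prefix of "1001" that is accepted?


Run the DFA, marking each prefix where the state is accepting:
  "" -> q0 [reject]
  "1" -> q0 [reject]
  "10" -> q3 [reject]
  "100" -> q0 [reject]
  "1001" -> q0 [reject]

No prefix is accepted


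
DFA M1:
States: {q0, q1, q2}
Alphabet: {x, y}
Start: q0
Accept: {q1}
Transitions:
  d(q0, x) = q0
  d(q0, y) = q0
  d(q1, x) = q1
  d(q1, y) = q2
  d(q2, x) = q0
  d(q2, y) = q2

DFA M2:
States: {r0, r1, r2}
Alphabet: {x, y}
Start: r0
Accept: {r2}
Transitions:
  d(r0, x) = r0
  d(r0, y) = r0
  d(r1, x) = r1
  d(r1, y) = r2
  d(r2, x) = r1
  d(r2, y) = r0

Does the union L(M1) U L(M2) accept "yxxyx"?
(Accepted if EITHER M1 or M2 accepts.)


M1: final=q0 accepted=False
M2: final=r0 accepted=False

No, union rejects (neither accepts)


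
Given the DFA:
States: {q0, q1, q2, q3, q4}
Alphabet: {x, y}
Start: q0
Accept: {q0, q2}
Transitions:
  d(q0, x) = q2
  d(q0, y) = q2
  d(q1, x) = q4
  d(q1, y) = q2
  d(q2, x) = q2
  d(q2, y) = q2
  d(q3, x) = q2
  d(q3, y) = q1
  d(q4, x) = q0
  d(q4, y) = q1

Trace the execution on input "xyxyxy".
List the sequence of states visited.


Input: xyxyxy
d(q0, x) = q2
d(q2, y) = q2
d(q2, x) = q2
d(q2, y) = q2
d(q2, x) = q2
d(q2, y) = q2


q0 -> q2 -> q2 -> q2 -> q2 -> q2 -> q2


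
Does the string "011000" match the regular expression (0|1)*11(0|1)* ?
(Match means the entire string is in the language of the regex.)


|string| = 6; first = '0'; last = '0'

Yes, "011000" matches (0|1)*11(0|1)*


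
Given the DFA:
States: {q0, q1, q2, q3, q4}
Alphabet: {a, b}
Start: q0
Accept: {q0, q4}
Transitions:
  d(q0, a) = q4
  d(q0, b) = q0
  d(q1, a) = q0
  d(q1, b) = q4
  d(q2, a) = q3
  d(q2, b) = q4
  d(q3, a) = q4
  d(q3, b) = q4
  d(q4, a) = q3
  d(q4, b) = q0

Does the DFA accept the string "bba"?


Trace: q0 -> q0 -> q0 -> q4
Final state: q4
Accept states: {q0, q4}

Yes, accepted (final state q4 is an accept state)


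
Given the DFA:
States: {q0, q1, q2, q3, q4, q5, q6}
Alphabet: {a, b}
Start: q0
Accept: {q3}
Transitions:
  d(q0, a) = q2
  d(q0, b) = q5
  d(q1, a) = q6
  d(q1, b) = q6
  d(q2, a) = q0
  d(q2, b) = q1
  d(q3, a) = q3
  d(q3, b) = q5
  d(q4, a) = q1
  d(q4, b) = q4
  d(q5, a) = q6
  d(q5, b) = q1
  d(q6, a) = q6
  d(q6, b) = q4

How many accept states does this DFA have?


Accept states listed: {q3}
Counting: q3(1)

1


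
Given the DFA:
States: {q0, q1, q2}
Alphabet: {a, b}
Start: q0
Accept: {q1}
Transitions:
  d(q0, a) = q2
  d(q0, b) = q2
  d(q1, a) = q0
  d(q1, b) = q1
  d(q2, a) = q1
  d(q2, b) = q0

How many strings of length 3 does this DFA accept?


Enumerating all length-3 strings:
  "aaa" -> q0 [reject]
  "aab" -> q1 [accept]
  "aba" -> q2 [reject]
  "abb" -> q2 [reject]
  "baa" -> q0 [reject]
  "bab" -> q1 [accept]
  "bba" -> q2 [reject]
  "bbb" -> q2 [reject]

2 out of 8


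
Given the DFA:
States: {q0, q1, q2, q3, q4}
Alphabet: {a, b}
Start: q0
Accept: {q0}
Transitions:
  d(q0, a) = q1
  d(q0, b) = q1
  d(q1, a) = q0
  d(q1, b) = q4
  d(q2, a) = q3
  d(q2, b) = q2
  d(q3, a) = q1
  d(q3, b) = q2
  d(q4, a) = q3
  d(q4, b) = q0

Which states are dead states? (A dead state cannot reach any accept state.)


Forward reachability from each state:
  q0 -> reaches accept state q0 (live)
  q1 -> reaches accept state q0 (live)
  q2 -> reaches accept state q0 (live)
  q3 -> reaches accept state q0 (live)
  q4 -> reaches accept state q0 (live)

None (all states can reach an accept state)


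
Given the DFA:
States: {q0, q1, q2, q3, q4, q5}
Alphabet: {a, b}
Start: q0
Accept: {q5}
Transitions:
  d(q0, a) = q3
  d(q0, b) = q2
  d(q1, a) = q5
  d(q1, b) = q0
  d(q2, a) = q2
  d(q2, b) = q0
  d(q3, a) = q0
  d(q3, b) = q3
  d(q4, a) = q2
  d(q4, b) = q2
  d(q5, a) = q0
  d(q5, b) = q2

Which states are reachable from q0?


BFS from q0:
  layer 0: {q0}
  layer 1: {q2, q3}

{q0, q2, q3}


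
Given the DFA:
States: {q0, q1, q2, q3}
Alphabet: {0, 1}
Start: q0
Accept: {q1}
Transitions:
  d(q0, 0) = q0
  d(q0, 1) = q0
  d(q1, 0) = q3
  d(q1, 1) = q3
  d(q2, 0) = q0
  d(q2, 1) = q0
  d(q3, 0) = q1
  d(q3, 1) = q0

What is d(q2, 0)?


Looking up transition d(q2, 0)

q0


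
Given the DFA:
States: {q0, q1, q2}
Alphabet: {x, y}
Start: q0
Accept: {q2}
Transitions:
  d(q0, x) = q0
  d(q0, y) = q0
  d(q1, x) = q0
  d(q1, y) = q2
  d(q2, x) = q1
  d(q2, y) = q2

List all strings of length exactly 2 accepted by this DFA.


All strings of length 2: 4 total
Accepted: 0

None


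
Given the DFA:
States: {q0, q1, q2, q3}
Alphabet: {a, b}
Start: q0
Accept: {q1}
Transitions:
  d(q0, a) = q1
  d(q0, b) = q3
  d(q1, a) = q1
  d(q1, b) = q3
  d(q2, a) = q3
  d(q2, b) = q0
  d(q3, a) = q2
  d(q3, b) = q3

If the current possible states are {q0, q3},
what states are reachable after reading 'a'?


Apply transition on 'a' from each current state:
  d(q0, a) = q1
  d(q3, a) = q2

{q1, q2}


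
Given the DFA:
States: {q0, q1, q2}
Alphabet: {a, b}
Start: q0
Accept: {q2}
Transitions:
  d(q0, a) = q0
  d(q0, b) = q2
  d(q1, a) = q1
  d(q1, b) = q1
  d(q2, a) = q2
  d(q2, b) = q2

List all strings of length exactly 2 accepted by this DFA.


All strings of length 2: 4 total
Accepted: 3

"ab", "ba", "bb"


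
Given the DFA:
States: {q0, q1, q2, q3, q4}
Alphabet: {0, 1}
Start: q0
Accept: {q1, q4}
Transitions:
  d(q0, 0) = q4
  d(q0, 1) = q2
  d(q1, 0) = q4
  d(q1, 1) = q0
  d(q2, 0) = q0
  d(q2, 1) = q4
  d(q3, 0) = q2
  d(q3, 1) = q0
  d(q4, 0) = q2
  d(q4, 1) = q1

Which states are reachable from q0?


BFS from q0:
  layer 0: {q0}
  layer 1: {q2, q4}
  layer 2: {q1}

{q0, q1, q2, q4}


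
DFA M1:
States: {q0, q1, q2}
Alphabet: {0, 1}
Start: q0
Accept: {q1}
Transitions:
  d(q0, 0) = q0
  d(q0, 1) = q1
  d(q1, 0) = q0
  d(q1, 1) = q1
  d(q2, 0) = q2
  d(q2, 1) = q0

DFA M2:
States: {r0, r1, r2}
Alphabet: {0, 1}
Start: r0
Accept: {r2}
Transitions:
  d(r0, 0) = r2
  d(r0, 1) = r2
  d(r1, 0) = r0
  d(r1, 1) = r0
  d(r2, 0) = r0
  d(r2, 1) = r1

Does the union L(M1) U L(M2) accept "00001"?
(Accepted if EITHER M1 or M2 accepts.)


M1: final=q1 accepted=True
M2: final=r2 accepted=True

Yes, union accepts


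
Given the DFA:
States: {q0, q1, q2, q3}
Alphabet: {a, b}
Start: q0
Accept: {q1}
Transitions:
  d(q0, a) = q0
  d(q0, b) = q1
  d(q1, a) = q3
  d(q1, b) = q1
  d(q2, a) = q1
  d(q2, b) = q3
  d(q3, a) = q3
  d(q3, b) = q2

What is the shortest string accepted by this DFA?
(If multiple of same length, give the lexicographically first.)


BFS by string length (lex-first path to each state shown):
  len 0: q0<-""
  len 1: q0<-"a", q1<-"b"
Found accept state at length 1.

"b"


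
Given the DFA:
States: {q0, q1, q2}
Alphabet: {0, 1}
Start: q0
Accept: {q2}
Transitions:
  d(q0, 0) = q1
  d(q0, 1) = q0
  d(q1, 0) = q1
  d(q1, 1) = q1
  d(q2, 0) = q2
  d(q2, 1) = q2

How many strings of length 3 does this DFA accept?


Enumerating all length-3 strings:
  "000" -> q1 [reject]
  "001" -> q1 [reject]
  "010" -> q1 [reject]
  "011" -> q1 [reject]
  "100" -> q1 [reject]
  "101" -> q1 [reject]
  "110" -> q1 [reject]
  "111" -> q0 [reject]

0 out of 8


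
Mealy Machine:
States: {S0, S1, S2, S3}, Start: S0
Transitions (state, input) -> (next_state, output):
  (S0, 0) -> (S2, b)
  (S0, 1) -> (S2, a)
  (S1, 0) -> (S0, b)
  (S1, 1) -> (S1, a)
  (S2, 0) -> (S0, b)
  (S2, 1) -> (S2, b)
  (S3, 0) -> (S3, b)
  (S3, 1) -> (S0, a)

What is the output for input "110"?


Step-by-step:
  (S0, 1) -> (S2, a)
  (S2, 1) -> (S2, b)
  (S2, 0) -> (S0, b)

"abb"


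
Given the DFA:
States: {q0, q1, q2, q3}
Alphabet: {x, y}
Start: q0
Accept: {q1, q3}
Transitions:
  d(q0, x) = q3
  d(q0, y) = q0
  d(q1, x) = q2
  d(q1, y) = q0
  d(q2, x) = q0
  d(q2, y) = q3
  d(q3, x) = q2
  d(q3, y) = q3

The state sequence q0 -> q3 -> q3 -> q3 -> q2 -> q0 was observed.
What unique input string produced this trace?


Trace back each transition to find the symbol:
  q0 --[x]--> q3
  q3 --[y]--> q3
  q3 --[y]--> q3
  q3 --[x]--> q2
  q2 --[x]--> q0

"xyyxx"


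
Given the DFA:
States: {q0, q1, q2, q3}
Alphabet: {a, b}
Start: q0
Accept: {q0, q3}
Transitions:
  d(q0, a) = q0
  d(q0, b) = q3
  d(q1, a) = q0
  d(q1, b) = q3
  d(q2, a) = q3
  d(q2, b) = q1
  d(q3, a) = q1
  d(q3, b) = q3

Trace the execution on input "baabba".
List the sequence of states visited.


Input: baabba
d(q0, b) = q3
d(q3, a) = q1
d(q1, a) = q0
d(q0, b) = q3
d(q3, b) = q3
d(q3, a) = q1


q0 -> q3 -> q1 -> q0 -> q3 -> q3 -> q1


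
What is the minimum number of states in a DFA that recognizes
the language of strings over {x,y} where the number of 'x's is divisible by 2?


States track (count of 'x') mod 2.
Need 2 states: one per remainder 0..1; accept = remainder 0.

2


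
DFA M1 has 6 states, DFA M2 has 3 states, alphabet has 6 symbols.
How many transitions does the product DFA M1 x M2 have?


Product DFA has 6 * 3 = 18 states.
Each has 6 transitions: 18 * 6 = 108

108


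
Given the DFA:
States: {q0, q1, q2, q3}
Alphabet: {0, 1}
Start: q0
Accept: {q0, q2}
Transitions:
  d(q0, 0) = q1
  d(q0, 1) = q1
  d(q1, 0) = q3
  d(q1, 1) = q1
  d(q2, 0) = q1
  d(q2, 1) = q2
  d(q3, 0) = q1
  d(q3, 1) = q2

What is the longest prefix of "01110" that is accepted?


Run the DFA, marking each prefix where the state is accepting:
  "" -> q0 [accept]
  "0" -> q1 [reject]
  "01" -> q1 [reject]
  "011" -> q1 [reject]
  "0111" -> q1 [reject]
  "01110" -> q3 [reject]

""


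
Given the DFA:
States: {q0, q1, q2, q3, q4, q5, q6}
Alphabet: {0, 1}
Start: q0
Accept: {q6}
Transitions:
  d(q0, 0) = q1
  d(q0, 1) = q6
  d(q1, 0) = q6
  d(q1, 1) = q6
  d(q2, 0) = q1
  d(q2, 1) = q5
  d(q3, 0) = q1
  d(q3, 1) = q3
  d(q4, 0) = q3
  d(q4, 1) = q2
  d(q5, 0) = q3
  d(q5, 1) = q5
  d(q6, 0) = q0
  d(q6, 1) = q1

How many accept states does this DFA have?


Accept states listed: {q6}
Counting: q6(1)

1


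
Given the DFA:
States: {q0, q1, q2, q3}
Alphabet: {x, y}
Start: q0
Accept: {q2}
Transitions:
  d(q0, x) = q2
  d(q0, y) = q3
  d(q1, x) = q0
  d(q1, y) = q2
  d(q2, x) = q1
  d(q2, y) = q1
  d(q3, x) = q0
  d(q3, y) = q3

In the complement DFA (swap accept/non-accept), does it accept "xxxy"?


Trace: q0 -> q2 -> q1 -> q0 -> q3
Final: q3
Original accept: {q2}
Complement: q3 is not in original accept

Yes, complement accepts (original rejects)


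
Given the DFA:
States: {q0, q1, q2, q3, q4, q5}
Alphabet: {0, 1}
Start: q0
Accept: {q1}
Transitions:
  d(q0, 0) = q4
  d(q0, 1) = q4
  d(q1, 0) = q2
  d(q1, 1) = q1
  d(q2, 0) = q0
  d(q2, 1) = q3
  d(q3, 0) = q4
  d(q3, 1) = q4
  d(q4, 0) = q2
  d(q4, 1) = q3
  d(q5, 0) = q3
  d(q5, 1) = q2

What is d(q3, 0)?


Looking up transition d(q3, 0)

q4


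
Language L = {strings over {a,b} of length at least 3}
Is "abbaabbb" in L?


length = 8

Yes, "abbaabbb" is in L


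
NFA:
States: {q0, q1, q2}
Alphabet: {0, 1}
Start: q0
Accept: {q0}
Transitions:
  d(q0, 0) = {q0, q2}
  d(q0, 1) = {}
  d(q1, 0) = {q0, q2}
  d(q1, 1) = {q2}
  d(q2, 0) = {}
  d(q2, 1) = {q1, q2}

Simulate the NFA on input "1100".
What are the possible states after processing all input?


Start: {q0}
  --1--> {}
  --1--> {}
  --0--> {}
  --0--> {}

{} (empty set, no valid transitions)


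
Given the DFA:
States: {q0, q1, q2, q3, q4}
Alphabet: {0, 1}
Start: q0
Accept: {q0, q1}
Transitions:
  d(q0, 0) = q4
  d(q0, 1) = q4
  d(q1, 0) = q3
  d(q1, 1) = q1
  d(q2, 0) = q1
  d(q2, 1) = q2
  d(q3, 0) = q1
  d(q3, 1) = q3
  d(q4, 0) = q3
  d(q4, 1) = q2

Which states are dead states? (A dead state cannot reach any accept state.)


Forward reachability from each state:
  q0 -> reaches accept state q0 (live)
  q1 -> reaches accept state q1 (live)
  q2 -> reaches accept state q1 (live)
  q3 -> reaches accept state q1 (live)
  q4 -> reaches accept state q1 (live)

None (all states can reach an accept state)
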